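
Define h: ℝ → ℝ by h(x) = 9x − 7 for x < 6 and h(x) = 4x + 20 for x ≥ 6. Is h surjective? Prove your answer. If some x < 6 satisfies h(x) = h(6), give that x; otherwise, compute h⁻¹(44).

Both pieces are strictly increasing (slopes 9 and 4), so each is injective on its own interval.
The left piece maps (−∞, 6) onto (−∞, 47); the right piece maps [6, ∞) onto [44, ∞).
The union (−∞, 47) ∪ [44, ∞) covers ℝ, so h is surjective.
For the follow-up: the images overlap, so an x < 6 with h(x) = h(6) exists. h(6) = 44; solving 9x − 7 = 44 for x < 6 gives x = (44 + 7)/9 = 17/3.

17/3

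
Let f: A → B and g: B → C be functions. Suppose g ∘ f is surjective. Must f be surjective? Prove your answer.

No. Take A = {1, 2}, B = {1, 2, 3, 4, 5}, C = {1}, f(a) = 1 for every a ∈ A, and g(b) = 1 for every b ∈ B.
Then g ∘ f is surjective onto {1}, but 5 ∈ B has no preimage under f, so f is not surjective.

not surjective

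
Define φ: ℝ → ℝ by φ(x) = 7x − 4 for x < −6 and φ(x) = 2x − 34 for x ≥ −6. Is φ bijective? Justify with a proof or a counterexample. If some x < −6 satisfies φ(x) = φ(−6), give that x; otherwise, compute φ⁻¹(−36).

Both pieces are strictly increasing (slopes 7 and 2), so each is injective on its own interval.
The left piece maps (−∞, −6) onto (−∞, −46); the right piece maps [−6, ∞) onto [−46, ∞).
Since −46 = −46, the images partition ℝ: φ is injective and surjective, hence bijective.
Because the two images are disjoint, no x < −6 has φ(x) = φ(−6), so we compute φ⁻¹(−36): −36 lies in [−46, ∞), so solve 2x − 34 = −36: x = (−36 + 34)/2 = −1.

-1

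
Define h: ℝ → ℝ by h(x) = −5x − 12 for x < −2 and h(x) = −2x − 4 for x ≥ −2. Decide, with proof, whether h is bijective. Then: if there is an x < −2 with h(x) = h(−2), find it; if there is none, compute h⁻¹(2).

-12/5

Both pieces are strictly decreasing (slopes −5 and −2), so each is injective on its own interval.
The left piece maps (−∞, −2) onto (−2, ∞); the right piece maps [−2, ∞) onto (−∞, 0].
These images overlap. In particular h(−2) = 0 (right piece), and solving −5x − 12 = 0 on the left piece gives x = −12/5 < −2.
So h(−12/5) = h(−2) with −12/5 ≠ −2, and h is not injective, hence not bijective. This x = −12/5 is the requested value below −2.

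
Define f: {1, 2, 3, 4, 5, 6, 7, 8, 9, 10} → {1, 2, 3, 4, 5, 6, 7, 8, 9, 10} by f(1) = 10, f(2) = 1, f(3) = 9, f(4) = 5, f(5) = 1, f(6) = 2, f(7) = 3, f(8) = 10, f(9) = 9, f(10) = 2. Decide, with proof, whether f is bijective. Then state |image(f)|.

f(2) = 1 = f(5) with 2 ≠ 5, so f is not injective, hence not bijective.
The image of f is {1, 2, 3, 5, 9, 10}, which has 6 elements.

6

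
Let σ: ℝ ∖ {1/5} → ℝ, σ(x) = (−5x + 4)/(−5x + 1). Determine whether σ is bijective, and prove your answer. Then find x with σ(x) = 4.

0

If σ(x) = 1, cross-multiplying gives −5(−5x + 4) = −5(−5x + 1), which simplifies to −20 = −5 — false.  So 1 has no preimage and σ is not surjective.
Therefore σ is not bijective.
Solving σ(x) = 4: cross-multiplying gives −5x + 4 = 4(−5x + 1), which rearranges to 15x = 0, so x = 0.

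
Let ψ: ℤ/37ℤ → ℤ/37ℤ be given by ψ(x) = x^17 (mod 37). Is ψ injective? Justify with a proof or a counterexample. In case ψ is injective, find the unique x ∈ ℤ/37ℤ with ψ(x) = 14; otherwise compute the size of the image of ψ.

29

Since 37 is prime, the nonzero elements of ℤ/37ℤ form a cyclic group of order 36.
As gcd(17, 36) = 1, raising to the 17th power is a bijection on this group: if x_1^17 ≡ x_2^17 then (x_1x_2^{−1})^17 = 1, and the only element of order dividing gcd(17, 36) = 1 is 1, so x_1 = x_2.
With ψ(0) = 0 this makes ψ injective on all of ℤ/37ℤ, hence bijective (finite equal-size domain and codomain). In particular ψ is injective.
Since ψ is injective, we find the preimage of 14. The inverse of x ↦ x^17 on (ℤ/37ℤ)^× is x ↦ x^17, because 17·17 = 289 = 8·36 + 1 ≡ 1 (mod 36) and x^{36} = 1 for x ≠ 0 (Fermat). So ψ⁻¹(14) = 14^17 mod 37.
Repeated squaring mod 37: 14^1 ≡ 14, 14^2 ≡ 14² = 196 ≡ 11, 14^4 ≡ 11² = 121 ≡ 10, 14^8 ≡ 10² = 100 ≡ 26, 14^16 ≡ 26² = 676 ≡ 10. Since 17 = 16 + 1, 14^17 ≡ 10·14: 10·14 = 140 ≡ 29. So 14^17 ≡ 29 (mod 37).
Hence ψ⁻¹(14) = 29.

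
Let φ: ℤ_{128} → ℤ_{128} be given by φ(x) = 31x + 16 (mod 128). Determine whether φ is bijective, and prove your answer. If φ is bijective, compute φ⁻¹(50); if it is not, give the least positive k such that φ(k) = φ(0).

30

Recall: injectivity means: for all s, t in the domain, φ(s) = φ(t) implies s = t.
Suppose φ(s) = φ(t) in ℤ_{128}. Then 31s + 16 ≡ 31t + 16 (mod 128), so 31(s − t) ≡ 0 (mod 128).
Since gcd(31, 128) = 1, 31 is invertible modulo 128, so s − t ≡ 0 (mod 128), i.e. s = t.
We now compute 31⁻¹ mod 128 explicitly. Euclid's algorithm: 128 = 4·31 + 4, 31 = 7·4 + 3, 4 = 1·3 + 1; back-substituting gives 1 = 95·31 − 23·128, so 31⁻¹ ≡ 95 (mod 128).
Then y ↦ 95(y − 16) is a two-sided inverse to φ, so every y ∈ ℤ_{128} has a preimage.
Therefore φ is bijective.
Since φ is bijective, we compute φ⁻¹(50): solve 31x + 16 ≡ 50 (mod 128), i.e. 31x ≡ 34 (mod 128).
Multiplying by 31⁻¹ = 95 gives x ≡ 95·34 = 3230 = 25·128 + 30 ≡ 30 (mod 128).
Check: φ(30) = 31·30 + 16 = 946 = 7·128 + 50 ≡ 50 (mod 128).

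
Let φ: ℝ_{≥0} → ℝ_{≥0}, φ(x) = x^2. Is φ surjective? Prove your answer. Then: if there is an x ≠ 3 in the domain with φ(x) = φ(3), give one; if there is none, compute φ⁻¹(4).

For any y ∈ ℝ_{≥0}, x = y^{1/2} ∈ ℝ_{≥0} gives φ(x) = y, so φ is surjective.
Since x ↦ x^2 is strictly increasing on ℝ_{≥0}, it is injective there, so no x ≠ 3 in the domain has φ(x) = φ(3). We therefore compute φ⁻¹(4) = 4^{1/2} = 2 (indeed 2^2 = 4).

2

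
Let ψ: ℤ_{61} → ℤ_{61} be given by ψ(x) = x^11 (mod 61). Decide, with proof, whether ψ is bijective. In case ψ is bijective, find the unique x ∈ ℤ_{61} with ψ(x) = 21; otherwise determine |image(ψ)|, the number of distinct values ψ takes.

32

Since 61 is prime, the nonzero elements of ℤ_{61} form a cyclic group of order 60.
As gcd(11, 60) = 1, raising to the 11th power is a bijection on this group: if u^11 ≡ v^11 then (uv^{−1})^11 = 1, and the only element of order dividing gcd(11, 60) = 1 is 1, so u = v.
With ψ(0) = 0 this makes ψ injective on all of ℤ_{61}, hence bijective (finite equal-size domain and codomain). In particular ψ is bijective.
Since ψ is bijective, we find the preimage of 21. The inverse of x ↦ x^11 on (ℤ_{61})^× is x ↦ x^11, because 11·11 = 121 = 2·60 + 1 ≡ 1 (mod 60) and x^{60} = 1 for x ≠ 0 (Fermat). So ψ⁻¹(21) = 21^11 mod 61.
Repeated squaring mod 61: 21^1 ≡ 21, 21^2 ≡ 21² = 441 ≡ 14, 21^4 ≡ 14² = 196 ≡ 13, 21^8 ≡ 13² = 169 ≡ 47. Since 11 = 8 + 2 + 1, 21^11 ≡ 47·14·21: 47·14 = 658 ≡ 48, then 48·21 = 1008 ≡ 32. So 21^11 ≡ 32 (mod 61).
Hence ψ⁻¹(21) = 32.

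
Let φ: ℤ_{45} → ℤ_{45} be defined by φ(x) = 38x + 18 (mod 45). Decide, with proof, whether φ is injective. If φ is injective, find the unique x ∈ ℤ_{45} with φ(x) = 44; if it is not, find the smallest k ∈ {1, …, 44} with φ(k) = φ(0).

22

Recall that φ is injective when φ(a) = φ(b) forces a = b.
If φ(a) = φ(b), then 38a ≡ 38b (mod 45). Because gcd(38, 45) = 1, we may cancel 38 to get a ≡ b (mod 45).
Hence φ is injective.
We now compute 38⁻¹ mod 45 explicitly. Euclid's algorithm: 45 = 1·38 + 7, 38 = 5·7 + 3, 7 = 2·3 + 1; back-substituting gives 1 = 32·38 − 27·45, so 38⁻¹ ≡ 32 (mod 45).
Since φ is injective, we find φ⁻¹(44): we need 38x ≡ 44 − 18 ≡ 26 (mod 45). Using 38⁻¹ = 32: x ≡ 32·26 = 832 = 18·45 + 22, so x = 22.
Check: φ(22) = 38·22 + 18 = 854 = 18·45 + 44 ≡ 44 (mod 45).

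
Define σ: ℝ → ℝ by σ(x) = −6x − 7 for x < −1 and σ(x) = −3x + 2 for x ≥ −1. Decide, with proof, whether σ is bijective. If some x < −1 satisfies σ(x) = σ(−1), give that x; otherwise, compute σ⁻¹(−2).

Both pieces are strictly decreasing (slopes −6 and −3), so each is injective on its own interval.
The left piece maps (−∞, −1) onto (−1, ∞); the right piece maps [−1, ∞) onto (−∞, 5].
These images overlap. In particular σ(−1) = 5 (right piece), and solving −6x − 7 = 5 on the left piece gives x = −2 < −1.
So σ(−2) = σ(−1) with −2 ≠ −1, and σ is not injective, hence not bijective. This x = −2 is the requested value below −1.

-2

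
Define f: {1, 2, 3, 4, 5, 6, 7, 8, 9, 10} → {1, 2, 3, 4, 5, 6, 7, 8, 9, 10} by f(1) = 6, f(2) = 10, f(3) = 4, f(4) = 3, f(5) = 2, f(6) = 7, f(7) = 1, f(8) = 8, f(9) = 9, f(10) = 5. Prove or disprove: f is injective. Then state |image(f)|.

10

The values f(1), …, f(10) are 6, 10, 4, 3, 2, 7, 1, 8, 9, 5 — all distinct.
So f(a) = f(b) only when a = b, and f is injective.
The image of f is {1, 2, 3, 4, 5, 6, 7, 8, 9, 10}, which has 10 elements.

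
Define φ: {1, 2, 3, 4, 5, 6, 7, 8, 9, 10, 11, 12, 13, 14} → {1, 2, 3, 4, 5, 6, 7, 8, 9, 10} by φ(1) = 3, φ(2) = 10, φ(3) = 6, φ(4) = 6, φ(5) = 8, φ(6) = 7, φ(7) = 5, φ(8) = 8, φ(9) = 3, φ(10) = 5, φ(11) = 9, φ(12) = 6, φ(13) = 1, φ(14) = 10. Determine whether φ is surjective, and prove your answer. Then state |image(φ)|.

8

No element maps to 2, so φ is not surjective.
The image of φ is {1, 3, 5, 6, 7, 8, 9, 10}, which has 8 elements.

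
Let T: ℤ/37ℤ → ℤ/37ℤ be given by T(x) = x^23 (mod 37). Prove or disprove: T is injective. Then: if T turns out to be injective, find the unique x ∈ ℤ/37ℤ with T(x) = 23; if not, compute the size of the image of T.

29

Since 37 is prime, the nonzero elements of ℤ/37ℤ form a cyclic group of order 36.
As gcd(23, 36) = 1, raising to the 23rd power is a bijection on this group: if u^23 ≡ v^23 then (uv^{−1})^23 = 1, and the only element of order dividing gcd(23, 36) = 1 is 1, so u = v.
With T(0) = 0 this makes T injective on all of ℤ/37ℤ, hence bijective (finite equal-size domain and codomain). In particular T is injective.
Since T is injective, we find the preimage of 23. The inverse of x ↦ x^23 on (ℤ/37ℤ)^× is x ↦ x^11, because 23·11 = 253 = 7·36 + 1 ≡ 1 (mod 36) and x^{36} = 1 for x ≠ 0 (Fermat). So T⁻¹(23) = 23^11 mod 37.
Repeated squaring mod 37: 23^1 ≡ 23, 23^2 ≡ 23² = 529 ≡ 11, 23^4 ≡ 11² = 121 ≡ 10, 23^8 ≡ 10² = 100 ≡ 26. Since 11 = 8 + 2 + 1, 23^11 ≡ 26·11·23: 26·11 = 286 ≡ 27, then 27·23 = 621 ≡ 29. So 23^11 ≡ 29 (mod 37).
Hence T⁻¹(23) = 29.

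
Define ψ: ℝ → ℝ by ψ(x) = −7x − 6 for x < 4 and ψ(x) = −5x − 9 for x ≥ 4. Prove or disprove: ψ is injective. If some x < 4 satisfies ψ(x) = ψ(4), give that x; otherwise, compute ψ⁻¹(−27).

23/7

Both pieces are strictly decreasing (slopes −7 and −5), so each is injective on its own interval.
The left piece maps (−∞, 4) onto (−34, ∞); the right piece maps [4, ∞) onto (−∞, −29].
These images overlap. In particular ψ(4) = −29 (right piece), and solving −7x − 6 = −29 on the left piece gives x = 23/7 < 4.
So ψ(23/7) = ψ(4) with 23/7 ≠ 4, and ψ is not injective. This x = 23/7 is the requested value below 4.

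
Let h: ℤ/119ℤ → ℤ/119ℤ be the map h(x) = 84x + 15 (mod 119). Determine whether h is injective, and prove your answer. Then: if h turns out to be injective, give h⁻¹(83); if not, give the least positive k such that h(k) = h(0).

17

We have gcd(84, 119) = 7 > 1. Taking a = 0 and b = 17: h(0) = 15 and h(17) = 84·17 + 15 = 1443 ≡ 15 (mod 119).
So h(0) = h(17) while 0 ≠ 17, hence h is not injective.
Since h is not injective, we find the least positive k with h(k) = h(0): this means 84k ≡ 0 (mod 119), i.e. 119 ∣ 84k. Since gcd(84, 119) = 7, dividing through by 7 this holds exactly when 17 ∣ 12k, and as gcd(12, 17) = 1, exactly when 17 ∣ k.
The smallest positive such k is 17.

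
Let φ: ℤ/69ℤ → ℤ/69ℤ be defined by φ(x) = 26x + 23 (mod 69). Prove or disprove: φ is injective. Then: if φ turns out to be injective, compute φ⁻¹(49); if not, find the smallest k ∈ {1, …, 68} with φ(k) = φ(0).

1

If φ(a) = φ(b), then 26a ≡ 26b (mod 69). Because gcd(26, 69) = 1, we may cancel 26 to get a ≡ b (mod 69).
So φ is injective.
We now compute 26⁻¹ mod 69 explicitly. Euclid's algorithm: 69 = 2·26 + 17, 26 = 1·17 + 9, 17 = 1·9 + 8, 9 = 1·8 + 1; back-substituting gives 1 = 8·26 − 3·69, so 26⁻¹ ≡ 8 (mod 69).
Since φ is injective, we find φ⁻¹(49): we need 26x ≡ 49 − 23 ≡ 26 (mod 69). Using 26⁻¹ = 8: x ≡ 8·26 = 208 = 3·69 + 1, so x = 1.
Check: φ(1) = 26·1 + 23 = 49 ≡ 49 (mod 69).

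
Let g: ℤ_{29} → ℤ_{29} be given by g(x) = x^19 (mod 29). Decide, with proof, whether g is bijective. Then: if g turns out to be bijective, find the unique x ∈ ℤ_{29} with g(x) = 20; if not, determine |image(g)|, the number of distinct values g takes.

Since 29 is prime, the nonzero elements of ℤ_{29} form a cyclic group of order 28.
As gcd(19, 28) = 1, raising to the 19th power is a bijection on this group: if u^19 ≡ v^19 then (uv^{−1})^19 = 1, and the only element of order dividing gcd(19, 28) = 1 is 1, so u = v.
With g(0) = 0 this makes g injective on all of ℤ_{29}, hence bijective (finite equal-size domain and codomain). In particular g is bijective.
Since g is bijective, we find the preimage of 20. The inverse of x ↦ x^19 on (ℤ_{29})^× is x ↦ x^3, because 19·3 = 57 = 2·28 + 1 ≡ 1 (mod 28) and x^{28} = 1 for x ≠ 0 (Fermat). So g⁻¹(20) = 20^3 mod 29.
Repeated squaring mod 29: 20^1 ≡ 20, 20^2 ≡ 20² = 400 ≡ 23. Since 3 = 2 + 1, 20^3 ≡ 23·20: 23·20 = 460 ≡ 25. So 20^3 ≡ 25 (mod 29).
Hence g⁻¹(20) = 25.

25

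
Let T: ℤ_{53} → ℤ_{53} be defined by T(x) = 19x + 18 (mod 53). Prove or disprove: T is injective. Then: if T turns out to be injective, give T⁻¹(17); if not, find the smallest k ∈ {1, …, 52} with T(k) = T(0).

Suppose T(x_1) = T(x_2) in ℤ_{53}. Then 19x_1 + 18 ≡ 19x_2 + 18 (mod 53), thus 19(x_1 − x_2) ≡ 0 (mod 53).
Since gcd(19, 53) = 1, 19 is invertible modulo 53, hence x_1 − x_2 ≡ 0 (mod 53), i.e. x_1 = x_2.
So T is injective.
We now compute 19⁻¹ mod 53 explicitly. Euclid's algorithm: 53 = 2·19 + 15, 19 = 1·15 + 4, 15 = 3·4 + 3, 4 = 1·3 + 1; back-substituting gives 1 = 14·19 − 5·53, so 19⁻¹ ≡ 14 (mod 53).
Since T is injective, we compute T⁻¹(17): solve 19x + 18 ≡ 17 (mod 53), i.e. 19x ≡ 52 (mod 53).
Multiplying by 19⁻¹ = 14 gives x ≡ 14·52 = 728 = 13·53 + 39 ≡ 39 (mod 53).
Check: T(39) = 19·39 + 18 = 759 = 14·53 + 17 ≡ 17 (mod 53).

39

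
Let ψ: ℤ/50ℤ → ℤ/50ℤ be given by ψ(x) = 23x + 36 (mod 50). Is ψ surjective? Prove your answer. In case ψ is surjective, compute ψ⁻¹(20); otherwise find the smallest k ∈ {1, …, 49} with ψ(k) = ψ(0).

Since gcd(23, 50) = 1, 23 is invertible modulo 50. Euclid's algorithm: 50 = 2·23 + 4, 23 = 5·4 + 3, 4 = 1·3 + 1; back-substituting gives 1 = 37·23 − 17·50, so 23⁻¹ ≡ 37 (mod 50).
For any y ∈ ℤ/50ℤ, x = 37(y − 36) mod 50 satisfies ψ(x) = 23·37(y − 36) + 36 ≡ y (since 23·37 ≡ 1 mod 50). So every y has a preimage.
Thus ψ is surjective.
Since ψ is surjective, we compute ψ⁻¹(20): solve 23x + 36 ≡ 20 (mod 50), i.e. 23x ≡ 34 (mod 50).
Multiplying by 23⁻¹ = 37 gives x ≡ 37·34 = 1258 = 25·50 + 8 ≡ 8 (mod 50).
Check: ψ(8) = 23·8 + 36 = 220 = 4·50 + 20 ≡ 20 (mod 50).

8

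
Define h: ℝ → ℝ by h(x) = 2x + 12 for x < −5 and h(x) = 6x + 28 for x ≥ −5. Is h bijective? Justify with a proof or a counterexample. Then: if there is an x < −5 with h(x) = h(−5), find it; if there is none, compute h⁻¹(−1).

-7

Both pieces are strictly increasing (slopes 2 and 6), so each is injective on its own interval.
The left piece maps (−∞, −5) onto (−∞, 2); the right piece maps [−5, ∞) onto [−2, ∞).
These images overlap. In particular h(−5) = −2 (right piece), and solving 2x + 12 = −2 on the left piece gives x = −7 < −5.
So h(−7) = h(−5) with −7 ≠ −5, and h is not injective, hence not bijective. This x = −7 is the requested value below −5.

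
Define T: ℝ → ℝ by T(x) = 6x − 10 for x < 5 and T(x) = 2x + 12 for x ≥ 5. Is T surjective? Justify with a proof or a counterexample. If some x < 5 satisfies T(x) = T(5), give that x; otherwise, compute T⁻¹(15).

25/6

Both pieces are strictly increasing (slopes 6 and 2), so each is injective on its own interval.
The left piece maps (−∞, 5) onto (−∞, 20); the right piece maps [5, ∞) onto [22, ∞).
The union (−∞, 20) ∪ [22, ∞) omits the interval between 20 and 22; in particular 20 has no preimage. So T is not surjective.
Because the two images are disjoint, no x < 5 has T(x) = T(5), so we compute T⁻¹(15): 15 lies in (−∞, 20), so solve 6x − 10 = 15: x = (15 + 10)/6 = 25/6.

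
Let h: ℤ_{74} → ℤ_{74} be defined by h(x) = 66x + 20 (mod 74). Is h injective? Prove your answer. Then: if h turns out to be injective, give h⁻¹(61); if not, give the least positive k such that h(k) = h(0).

We have gcd(66, 74) = 2 > 1. Taking u = 0 and v = 37: h(0) = 20 and h(37) = 66·37 + 20 = 2462 ≡ 20 (mod 74).
So h(0) = h(37) while 0 ≠ 37, so h is not injective.
Since h is not injective, we find the least positive k with h(k) = h(0): this means 66k ≡ 0 (mod 74), i.e. 74 ∣ 66k. Since gcd(66, 74) = 2, dividing through by 2 this holds exactly when 37 ∣ 33k, and as gcd(33, 37) = 1, exactly when 37 ∣ k.
The smallest positive such k is 37.

37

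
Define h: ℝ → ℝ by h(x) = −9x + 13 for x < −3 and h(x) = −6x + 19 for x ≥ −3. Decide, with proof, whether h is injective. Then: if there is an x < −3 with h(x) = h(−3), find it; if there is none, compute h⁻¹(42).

-29/9

Both pieces are strictly decreasing (slopes −9 and −6), so each is injective on its own interval.
The left piece maps (−∞, −3) onto (40, ∞); the right piece maps [−3, ∞) onto (−∞, 37].
These images are disjoint, so no value is attained by both pieces. So h is injective.
Because the two images are disjoint, no x < −3 has h(x) = h(−3), so we compute h⁻¹(42): 42 lies in (40, ∞), so solve −9x + 13 = 42: x = (42 − 13)/(−9) = −29/9.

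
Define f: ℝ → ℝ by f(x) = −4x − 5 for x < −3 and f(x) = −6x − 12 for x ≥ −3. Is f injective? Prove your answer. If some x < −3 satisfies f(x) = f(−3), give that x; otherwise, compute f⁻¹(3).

Both pieces are strictly decreasing (slopes −4 and −6), so each is injective on its own interval.
The left piece maps (−∞, −3) onto (7, ∞); the right piece maps [−3, ∞) onto (−∞, 6].
These images are disjoint, so no value is attained by both pieces. Thus f is injective.
Because the two images are disjoint, no x < −3 has f(x) = f(−3), so we compute f⁻¹(3): 3 lies in (−∞, 6], so solve −6x − 12 = 3: x = (3 + 12)/(−6) = −5/2.

-5/2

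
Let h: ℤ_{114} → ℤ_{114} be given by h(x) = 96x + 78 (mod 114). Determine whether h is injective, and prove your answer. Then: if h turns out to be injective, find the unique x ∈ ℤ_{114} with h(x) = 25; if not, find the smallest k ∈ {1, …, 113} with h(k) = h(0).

By definition, h is injective if h(s) = h(t) implies s = t.
We have gcd(96, 114) = 6 > 1. Taking s = 0 and t = 19: h(0) = 78 and h(19) = 96·19 + 78 = 1902 ≡ 78 (mod 114).
So h(0) = h(19) while 0 ≠ 19, thus h is not injective.
Since h is not injective, we find the least positive k with h(k) = h(0): this means 96k ≡ 0 (mod 114), i.e. 114 ∣ 96k. Since gcd(96, 114) = 6, dividing through by 6 this holds exactly when 19 ∣ 16k, and as gcd(16, 19) = 1, exactly when 19 ∣ k.
The smallest positive such k is 19.

19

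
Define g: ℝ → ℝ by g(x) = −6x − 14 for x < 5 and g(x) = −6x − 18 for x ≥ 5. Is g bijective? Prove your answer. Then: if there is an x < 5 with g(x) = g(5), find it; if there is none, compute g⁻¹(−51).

Both pieces are strictly decreasing (slopes −6 and −6), so each is injective on its own interval.
The left piece maps (−∞, 5) onto (−44, ∞); the right piece maps [5, ∞) onto (−∞, −48].
The images leave a gap (−44 has no preimage), so g is not surjective, hence not bijective.
Because the two images are disjoint, no x < 5 has g(x) = g(5), so we compute g⁻¹(−51): −51 lies in (−∞, −48], so solve −6x − 18 = −51: x = (−51 + 18)/(−6) = 11/2.

11/2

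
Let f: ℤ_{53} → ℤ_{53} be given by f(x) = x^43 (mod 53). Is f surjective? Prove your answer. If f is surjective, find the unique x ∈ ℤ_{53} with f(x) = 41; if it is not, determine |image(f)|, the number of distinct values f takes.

Since 53 is prime, the nonzero elements of ℤ_{53} form a cyclic group of order 52.
As gcd(43, 52) = 1, raising to the 43rd power is a bijection on this group: if s^43 ≡ t^43 then (st^{−1})^43 = 1, and the only element of order dividing gcd(43, 52) = 1 is 1, so s = t.
With f(0) = 0 this makes f injective on all of ℤ_{53}, hence bijective (finite equal-size domain and codomain). In particular f is surjective.
Since f is surjective, we find the preimage of 41. The inverse of x ↦ x^43 on (ℤ_{53})^× is x ↦ x^23, because 43·23 = 989 = 19·52 + 1 ≡ 1 (mod 52) and x^{52} = 1 for x ≠ 0 (Fermat). So f⁻¹(41) = 41^23 mod 53.
Repeated squaring mod 53: 41^1 ≡ 41, 41^2 ≡ 41² = 1681 ≡ 38, 41^4 ≡ 38² = 1444 ≡ 13, 41^8 ≡ 13² = 169 ≡ 10, 41^16 ≡ 10² = 100 ≡ 47. Since 23 = 16 + 4 + 2 + 1, 41^23 ≡ 47·13·38·41: 47·13 = 611 ≡ 28, then 28·38 = 1064 ≡ 4, then 4·41 = 164 ≡ 5. So 41^23 ≡ 5 (mod 53).
Hence f⁻¹(41) = 5.

5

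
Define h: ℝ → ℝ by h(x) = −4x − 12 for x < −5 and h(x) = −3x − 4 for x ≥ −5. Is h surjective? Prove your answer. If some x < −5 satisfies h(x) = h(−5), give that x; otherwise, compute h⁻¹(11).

-23/4

Both pieces are strictly decreasing (slopes −4 and −3), so each is injective on its own interval.
The left piece maps (−∞, −5) onto (8, ∞); the right piece maps [−5, ∞) onto (−∞, 11].
The union (8, ∞) ∪ (−∞, 11] covers ℝ, so h is surjective.
For the follow-up: the images overlap, so an x < −5 with h(x) = h(−5) exists. h(−5) = 11; solving −4x − 12 = 11 for x < −5 gives x = (11 + 12)/(−4) = −23/4.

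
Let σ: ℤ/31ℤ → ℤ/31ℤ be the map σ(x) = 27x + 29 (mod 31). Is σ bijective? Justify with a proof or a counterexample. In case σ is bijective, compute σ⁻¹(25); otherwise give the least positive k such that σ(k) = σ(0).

1

If σ(s) = σ(t), then 27s ≡ 27t (mod 31). Because gcd(27, 31) = 1, we may cancel 27 to get s ≡ t (mod 31).
We now compute 27⁻¹ mod 31 explicitly. Euclid's algorithm: 31 = 1·27 + 4, 27 = 6·4 + 3, 4 = 1·3 + 1; back-substituting gives 1 = 23·27 − 20·31, so 27⁻¹ ≡ 23 (mod 31).
Then y ↦ 23(y − 29) is a two-sided inverse to σ, so every y ∈ ℤ/31ℤ has a preimage.
Thus σ is bijective.
Since σ is bijective, we find σ⁻¹(25): we need 27x ≡ 25 − 29 ≡ 27 (mod 31). Using 27⁻¹ = 23: x ≡ 23·27 = 621 = 20·31 + 1, so x = 1.
Check: σ(1) = 27·1 + 29 = 56 = 1·31 + 25 ≡ 25 (mod 31).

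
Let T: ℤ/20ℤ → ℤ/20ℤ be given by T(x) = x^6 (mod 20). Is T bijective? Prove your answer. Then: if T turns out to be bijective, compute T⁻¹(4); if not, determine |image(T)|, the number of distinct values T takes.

T(4): Repeated squaring mod 20: 4^1 ≡ 4, 4^2 ≡ 4² = 16, 4^4 ≡ 16² = 256 ≡ 16. Since 6 = 4 + 2, 4^6 ≡ 16·16: 16·16 = 256 ≡ 16. So 4^6 ≡ 16 (mod 20).
T(6): Repeated squaring mod 20: 6^1 ≡ 6, 6^2 ≡ 6² = 36 ≡ 16, 6^4 ≡ 16² = 256 ≡ 16. Since 6 = 4 + 2, 6^6 ≡ 16·16: 16·16 = 256 ≡ 16. So 6^6 ≡ 16 (mod 20).
So T(4) = T(6) = 16 while 4 ≠ 6, therefore T is not injective, hence not bijective.
Since T is not bijective, we determine |image(T)|. Computing x^6 mod 20 for each x (by repeated squaring, reducing mod 20 at every step), the values T(0), T(1), …, T(19) are: 0, 1, 4, 9, 16, 5, 16, 9, 4, 1, 0, 1, 4, 9, 16, 5, 16, 9, 4, 1.
The distinct values are {0, 1, 4, 5, 9, 16}; there are 6 of them.

6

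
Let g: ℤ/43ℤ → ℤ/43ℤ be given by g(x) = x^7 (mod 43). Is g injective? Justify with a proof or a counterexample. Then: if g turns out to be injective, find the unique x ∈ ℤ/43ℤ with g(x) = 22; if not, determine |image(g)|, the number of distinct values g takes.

7

g(1) = 1^7 = 1.
g(4): Repeated squaring mod 43: 4^1 ≡ 4, 4^2 ≡ 4² = 16, 4^4 ≡ 16² = 256 ≡ 41. Since 7 = 4 + 2 + 1, 4^7 ≡ 41·16·4: 41·16 = 656 ≡ 11, then 11·4 = 44 ≡ 1. So 4^7 ≡ 1 (mod 43).
So g(1) = g(4) = 1 while 1 ≠ 4, hence g is not injective.
Since g is not injective, we determine |image(g)|. Computing x^7 mod 43 for each x (by repeated squaring, reducing mod 43 at every step), the values g(0), g(1), …, g(42) are: 0, 1, 42, 37, 1, 37, 6, 7, 42, 36, 6, 1, 37, 36, 36, 36, 1, 36, 7, 37, 37, 1, 42, 6, 6, 36, 7, 42, 7, 7, 7, 6, 42, 37, 7, 1, 36, 37, 6, 42, 6, 1, 42.
The distinct values are {0, 1, 6, 7, 36, 37, 42}; there are 7 of them.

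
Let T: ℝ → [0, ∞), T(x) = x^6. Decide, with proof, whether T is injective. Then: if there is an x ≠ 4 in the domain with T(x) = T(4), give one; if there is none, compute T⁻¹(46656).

T(4) = 4096 = (−4)^6 = T(−4) (since 6 is even), with 4 ≠ −4. So T is not injective.
For the follow-up, such an x exists: taking x = −4 ∈ ℝ gives T(−4) = 4096 = T(4) with −4 ≠ 4.

-4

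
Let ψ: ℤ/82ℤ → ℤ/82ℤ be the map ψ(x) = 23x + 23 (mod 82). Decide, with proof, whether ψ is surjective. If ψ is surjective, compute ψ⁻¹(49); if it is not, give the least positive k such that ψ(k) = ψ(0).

76

Since gcd(23, 82) = 1, 23 is invertible modulo 82. Euclid's algorithm: 82 = 3·23 + 13, 23 = 1·13 + 10, 13 = 1·10 + 3, 10 = 3·3 + 1; back-substituting gives 1 = 25·23 − 7·82, so 23⁻¹ ≡ 25 (mod 82).
Then y ↦ 25(y − 23) is a two-sided inverse to ψ, so every y ∈ ℤ/82ℤ has a preimage.
So ψ is surjective.
Since ψ is surjective, we compute ψ⁻¹(49): solve 23x + 23 ≡ 49 (mod 82), i.e. 23x ≡ 26 (mod 82).
Multiplying by 23⁻¹ = 25 gives x ≡ 25·26 = 650 = 7·82 + 76 ≡ 76 (mod 82).
Check: ψ(76) = 23·76 + 23 = 1771 = 21·82 + 49 ≡ 49 (mod 82).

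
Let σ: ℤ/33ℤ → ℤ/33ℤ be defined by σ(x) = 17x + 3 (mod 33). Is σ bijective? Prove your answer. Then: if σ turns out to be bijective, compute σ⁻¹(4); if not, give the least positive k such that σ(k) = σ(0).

Suppose σ(s) = σ(t) in ℤ/33ℤ. Then 17s + 3 ≡ 17t + 3 (mod 33), therefore 17(s − t) ≡ 0 (mod 33).
Since gcd(17, 33) = 1, 17 is invertible modulo 33, so s − t ≡ 0 (mod 33), i.e. s = t.
We now compute 17⁻¹ mod 33 explicitly. Euclid's algorithm: 33 = 1·17 + 16, 17 = 1·16 + 1; back-substituting gives 1 = 2·17 − 1·33, so 17⁻¹ ≡ 2 (mod 33).
For any y ∈ ℤ/33ℤ, x = 2(y − 3) mod 33 satisfies σ(x) = 17·2(y − 3) + 3 ≡ y (since 17·2 ≡ 1 mod 33). So every y has a preimage.
Hence σ is bijective.
Since σ is bijective, we compute σ⁻¹(4): solve 17x + 3 ≡ 4 (mod 33), i.e. 17x ≡ 1 (mod 33).
Multiplying by 17⁻¹ = 2 gives x ≡ 2·1 = 2 ≡ 2 (mod 33).
Check: σ(2) = 17·2 + 3 = 37 = 1·33 + 4 ≡ 4 (mod 33).

2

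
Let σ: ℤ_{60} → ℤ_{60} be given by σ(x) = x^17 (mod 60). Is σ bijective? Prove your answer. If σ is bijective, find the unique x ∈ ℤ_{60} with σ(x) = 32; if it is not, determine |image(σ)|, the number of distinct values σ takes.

45

σ(0) = 0^17 = 0.
σ(30): Repeated squaring mod 60: 30^1 ≡ 30, 30^2 ≡ 30² = 900 ≡ 0, 30^4 ≡ 0² = 0, 30^8 ≡ 0² = 0, 30^16 ≡ 0² = 0. Since 17 = 16 + 1, 30^17 ≡ 0·30: 0·30 = 0. So 30^17 ≡ 0 (mod 60).
So σ(0) = σ(30) = 0 while 0 ≠ 30, thus σ is not injective, hence not bijective.
Since σ is not bijective, we determine |image(σ)|. Computing x^17 mod 60 for each x (by repeated squaring, reducing mod 60 at every step), the values σ(0), σ(1), …, σ(59) are: 0, 1, 32, 3, 4, 5, 36, 7, 8, 9, 40, 11, 12, 13, 44, 15, 16, 17, 48, 19, 20, 21, 52, 23, 24, 25, 56, 27, 28, 29, 0, 31, 32, 33, 4, 35, 36, 37, 8, 39, 40, 41, 12, 43, 44, 45, 16, 47, 48, 49, 20, 51, 52, 53, 24, 55, 56, 57, 28, 59.
The distinct values are {0, 1, 3, 4, 5, 7, 8, 9, 11, 12, 13, 15, 16, 17, 19, 20, 21, 23, 24, 25, 27, 28, 29, 31, 32, 33, 35, 36, 37, 39, 40, 41, 43, 44, 45, 47, 48, 49, 51, 52, 53, 55, 56, 57, 59}; there are 45 of them.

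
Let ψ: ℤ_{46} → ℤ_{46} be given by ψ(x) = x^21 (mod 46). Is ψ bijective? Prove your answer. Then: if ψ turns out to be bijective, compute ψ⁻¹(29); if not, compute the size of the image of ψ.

Computing x^21 mod 46 for each x (by repeated squaring, reducing mod 46 at every step), the values ψ(0), ψ(1), …, ψ(45) are: 0, 1, 12, 31, 6, 37, 4, 33, 26, 41, 30, 21, 2, 39, 28, 43, 36, 19, 32, 17, 38, 11, 22, 23, 24, 35, 8, 29, 14, 27, 10, 3, 18, 7, 44, 25, 16, 5, 20, 13, 42, 9, 40, 15, 34, 45.
Every element of ℤ_{46} appears exactly once in this list, so ψ is a bijection, and in particular bijective.
Since ψ is bijective, we read off the preimage of 29 from the same table: ψ(27) = 29, so ψ⁻¹(29) = 27.

27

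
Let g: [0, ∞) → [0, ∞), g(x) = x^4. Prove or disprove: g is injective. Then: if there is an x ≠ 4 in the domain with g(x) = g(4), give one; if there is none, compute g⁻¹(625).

On [0, ∞), x ↦ x^4 is strictly increasing, so g(u) = g(v) forces u = v. Therefore g is injective.
Since x ↦ x^4 is strictly increasing on [0, ∞), it is injective there, so no x ≠ 4 in the domain has g(x) = g(4). We therefore compute g⁻¹(625) = 625^{1/4} = 5 (indeed 5^4 = 625).

5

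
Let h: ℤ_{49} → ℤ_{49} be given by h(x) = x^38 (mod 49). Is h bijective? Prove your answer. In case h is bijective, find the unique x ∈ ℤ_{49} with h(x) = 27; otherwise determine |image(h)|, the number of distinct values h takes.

22

h(0) = 0^38 = 0.
h(7): Repeated squaring mod 49: 7^1 ≡ 7, 7^2 ≡ 7² = 49 ≡ 0, 7^4 ≡ 0² = 0, 7^8 ≡ 0² = 0, 7^16 ≡ 0² = 0, 7^32 ≡ 0² = 0. Since 38 = 32 + 4 + 2, 7^38 ≡ 0·0·0: 0·0 = 0, then 0·0 = 0. So 7^38 ≡ 0 (mod 49).
So h(0) = h(7) = 0 while 0 ≠ 7, hence h is not injective, hence not bijective.
Since h is not bijective, we determine |image(h)|. Computing x^38 mod 49 for each x (by repeated squaring, reducing mod 49 at every step), the values h(0), h(1), …, h(48) are: 0, 1, 46, 23, 9, 4, 29, 0, 22, 39, 37, 44, 11, 8, 0, 43, 32, 2, 30, 18, 36, 0, 15, 25, 16, 16, 25, 15, 0, 36, 18, 30, 2, 32, 43, 0, 8, 11, 44, 37, 39, 22, 0, 29, 4, 9, 23, 46, 1.
The distinct values are {0, 1, 2, 4, 8, 9, 11, 15, 16, 18, 22, 23, 25, 29, 30, 32, 36, 37, 39, 43, 44, 46}; there are 22 of them.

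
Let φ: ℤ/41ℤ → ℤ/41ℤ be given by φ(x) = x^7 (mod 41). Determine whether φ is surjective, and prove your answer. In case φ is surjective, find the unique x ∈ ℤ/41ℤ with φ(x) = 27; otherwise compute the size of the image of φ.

Since 41 is prime, the nonzero elements of ℤ/41ℤ form a cyclic group of order 40.
As gcd(7, 40) = 1, raising to the 7th power is a bijection on this group: if x_1^7 ≡ x_2^7 then (x_1x_2^{−1})^7 = 1, and the only element of order dividing gcd(7, 40) = 1 is 1, so x_1 = x_2.
With φ(0) = 0 this makes φ injective on all of ℤ/41ℤ, hence bijective (finite equal-size domain and codomain). In particular φ is surjective.
Since φ is surjective, we find the preimage of 27. The inverse of x ↦ x^7 on (ℤ/41ℤ)^× is x ↦ x^23, because 7·23 = 161 = 4·40 + 1 ≡ 1 (mod 40) and x^{40} = 1 for x ≠ 0 (Fermat). So φ⁻¹(27) = 27^23 mod 41.
Repeated squaring mod 41: 27^1 ≡ 27, 27^2 ≡ 27² = 729 ≡ 32, 27^4 ≡ 32² = 1024 ≡ 40, 27^8 ≡ 40² = 1600 ≡ 1, 27^16 ≡ 1² = 1. Since 23 = 16 + 4 + 2 + 1, 27^23 ≡ 1·40·32·27: 1·40 = 40, then 40·32 = 1280 ≡ 9, then 9·27 = 243 ≡ 38. So 27^23 ≡ 38 (mod 41).
Hence φ⁻¹(27) = 38.

38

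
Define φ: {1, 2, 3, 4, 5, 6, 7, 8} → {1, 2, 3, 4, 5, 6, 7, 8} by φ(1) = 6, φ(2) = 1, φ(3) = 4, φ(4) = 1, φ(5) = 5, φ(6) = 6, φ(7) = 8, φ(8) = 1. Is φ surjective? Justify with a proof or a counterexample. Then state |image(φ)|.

No element maps to 2, so φ is not surjective.
The image of φ is {1, 4, 5, 6, 8}, which has 5 elements.

5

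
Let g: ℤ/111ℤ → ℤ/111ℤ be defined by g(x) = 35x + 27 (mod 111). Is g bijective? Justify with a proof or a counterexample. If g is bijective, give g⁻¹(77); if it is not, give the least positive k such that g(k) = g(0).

49

If g(x_1) = g(x_2), then 35x_1 ≡ 35x_2 (mod 111). Because gcd(35, 111) = 1, we may cancel 35 to get x_1 ≡ x_2 (mod 111).
We now compute 35⁻¹ mod 111 explicitly. Euclid's algorithm: 111 = 3·35 + 6, 35 = 5·6 + 5, 6 = 1·5 + 1; back-substituting gives 1 = 92·35 − 29·111, so 35⁻¹ ≡ 92 (mod 111).
Then y ↦ 92(y − 27) is a two-sided inverse to g, so every y ∈ ℤ/111ℤ has a preimage.
Thus g is bijective.
Since g is bijective, we find g⁻¹(77): we need 35x ≡ 77 − 27 ≡ 50 (mod 111). Using 35⁻¹ = 92: x ≡ 92·50 = 4600 = 41·111 + 49, so x = 49.
Check: g(49) = 35·49 + 27 = 1742 = 15·111 + 77 ≡ 77 (mod 111).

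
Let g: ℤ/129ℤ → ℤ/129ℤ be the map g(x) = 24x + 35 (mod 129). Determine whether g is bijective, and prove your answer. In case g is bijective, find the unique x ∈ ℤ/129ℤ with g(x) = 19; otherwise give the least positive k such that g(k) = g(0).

By definition, injectivity means: for all x_1, x_2 in the domain, g(x_1) = g(x_2) implies x_1 = x_2.
We have gcd(24, 129) = 3 > 1. Taking x_1 = 0 and x_2 = 43: g(0) = 35 and g(43) = 24·43 + 35 = 1067 ≡ 35 (mod 129).
So g(0) = g(43) while 0 ≠ 43, therefore g is not injective, hence not bijective.
Since g is not bijective, we find the least positive k with g(k) = g(0): this means 24k ≡ 0 (mod 129), i.e. 129 ∣ 24k. Since gcd(24, 129) = 3, dividing through by 3 this holds exactly when 43 ∣ 8k, and as gcd(8, 43) = 1, exactly when 43 ∣ k.
The smallest positive such k is 43.

43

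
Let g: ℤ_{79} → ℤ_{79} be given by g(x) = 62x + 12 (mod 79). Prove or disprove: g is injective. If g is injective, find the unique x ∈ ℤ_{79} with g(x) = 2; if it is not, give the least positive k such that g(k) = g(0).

61

Recall that g is injective when g(s) = g(t) forces s = t.
If g(s) = g(t), then 62s ≡ 62t (mod 79). Because gcd(62, 79) = 1, we may cancel 62 to get s ≡ t (mod 79).
So g is injective.
We now compute 62⁻¹ mod 79 explicitly. Euclid's algorithm: 79 = 1·62 + 17, 62 = 3·17 + 11, 17 = 1·11 + 6, 11 = 1·6 + 5, 6 = 1·5 + 1; back-substituting gives 1 = 65·62 − 51·79, so 62⁻¹ ≡ 65 (mod 79).
Since g is injective, we find g⁻¹(2): we need 62x ≡ 2 − 12 ≡ 69 (mod 79). Using 62⁻¹ = 65: x ≡ 65·69 = 4485 = 56·79 + 61, so x = 61.
Check: g(61) = 62·61 + 12 = 3794 = 48·79 + 2 ≡ 2 (mod 79).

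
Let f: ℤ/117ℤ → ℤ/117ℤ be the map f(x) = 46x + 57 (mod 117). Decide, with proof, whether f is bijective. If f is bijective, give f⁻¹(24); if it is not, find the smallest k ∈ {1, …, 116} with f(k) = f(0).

12

By definition, f is injective when f(a) = f(b) forces a = b.
Suppose f(a) = f(b) in ℤ/117ℤ. Then 46a + 57 ≡ 46b + 57 (mod 117), so 46(a − b) ≡ 0 (mod 117).
Since gcd(46, 117) = 1, 46 is invertible modulo 117, therefore a − b ≡ 0 (mod 117), i.e. a = b.
We now compute 46⁻¹ mod 117 explicitly. Euclid's algorithm: 117 = 2·46 + 25, 46 = 1·25 + 21, 25 = 1·21 + 4, 21 = 5·4 + 1; back-substituting gives 1 = 28·46 − 11·117, so 46⁻¹ ≡ 28 (mod 117).
For any y ∈ ℤ/117ℤ, x = 28(y − 57) mod 117 satisfies f(x) = 46·28(y − 57) + 57 ≡ y (since 46·28 ≡ 1 mod 117). So every y has a preimage.
Therefore f is bijective.
Since f is bijective, we find f⁻¹(24): we need 46x ≡ 24 − 57 ≡ 84 (mod 117). Using 46⁻¹ = 28: x ≡ 28·84 = 2352 = 20·117 + 12, so x = 12.
Check: f(12) = 46·12 + 57 = 609 = 5·117 + 24 ≡ 24 (mod 117).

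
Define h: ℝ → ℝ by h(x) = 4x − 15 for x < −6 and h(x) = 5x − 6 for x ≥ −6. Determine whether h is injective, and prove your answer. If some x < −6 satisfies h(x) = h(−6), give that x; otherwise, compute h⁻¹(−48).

-33/4

Both pieces are strictly increasing (slopes 4 and 5), so each is injective on its own interval.
The left piece maps (−∞, −6) onto (−∞, −39); the right piece maps [−6, ∞) onto [−36, ∞).
These images are disjoint, so no value is attained by both pieces. Therefore h is injective.
Because the two images are disjoint, no x < −6 has h(x) = h(−6), so we compute h⁻¹(−48): −48 lies in (−∞, −39), so solve 4x − 15 = −48: x = (−48 + 15)/4 = −33/4.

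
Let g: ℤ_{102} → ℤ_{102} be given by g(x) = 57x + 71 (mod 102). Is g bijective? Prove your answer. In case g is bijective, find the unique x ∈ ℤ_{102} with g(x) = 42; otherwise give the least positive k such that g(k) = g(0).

Recall: injectivity means: for all a, b in the domain, g(a) = g(b) implies a = b.
We have gcd(57, 102) = 3 > 1. Taking a = 0 and b = 34: g(0) = 71 and g(34) = 57·34 + 71 = 2009 ≡ 71 (mod 102).
So g(0) = g(34) while 0 ≠ 34, therefore g is not injective, hence not bijective.
Since g is not bijective, we find the least positive k with g(k) = g(0): this means 57k ≡ 0 (mod 102), i.e. 102 ∣ 57k. Since gcd(57, 102) = 3, dividing through by 3 this holds exactly when 34 ∣ 19k, and as gcd(19, 34) = 1, exactly when 34 ∣ k.
The smallest positive such k is 34.

34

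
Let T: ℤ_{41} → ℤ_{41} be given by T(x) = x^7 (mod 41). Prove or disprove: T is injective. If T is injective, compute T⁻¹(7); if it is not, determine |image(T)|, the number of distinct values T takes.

Since 41 is prime, the nonzero elements of ℤ_{41} form a cyclic group of order 40.
As gcd(7, 40) = 1, raising to the 7th power is a bijection on this group: if x_1^7 ≡ x_2^7 then (x_1x_2^{−1})^7 = 1, and the only element of order dividing gcd(7, 40) = 1 is 1, so x_1 = x_2.
With T(0) = 0 this makes T injective on all of ℤ_{41}, hence bijective (finite equal-size domain and codomain). In particular T is injective.
Since T is injective, we find the preimage of 7. The inverse of x ↦ x^7 on (ℤ_{41})^× is x ↦ x^23, because 7·23 = 161 = 4·40 + 1 ≡ 1 (mod 40) and x^{40} = 1 for x ≠ 0 (Fermat). So T⁻¹(7) = 7^23 mod 41.
Repeated squaring mod 41: 7^1 ≡ 7, 7^2 ≡ 7² = 49 ≡ 8, 7^4 ≡ 8² = 64 ≡ 23, 7^8 ≡ 23² = 529 ≡ 37, 7^16 ≡ 37² = 1369 ≡ 16. Since 23 = 16 + 4 + 2 + 1, 7^23 ≡ 16·23·8·7: 16·23 = 368 ≡ 40, then 40·8 = 320 ≡ 33, then 33·7 = 231 ≡ 26. So 7^23 ≡ 26 (mod 41).
Hence T⁻¹(7) = 26.

26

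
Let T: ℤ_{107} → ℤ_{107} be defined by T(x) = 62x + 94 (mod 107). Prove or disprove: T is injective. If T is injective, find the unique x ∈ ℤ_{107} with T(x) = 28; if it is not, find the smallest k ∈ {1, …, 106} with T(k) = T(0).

30

If T(x_1) = T(x_2), then 62x_1 ≡ 62x_2 (mod 107). Because gcd(62, 107) = 1, we may cancel 62 to get x_1 ≡ x_2 (mod 107).
So T is injective.
We now compute 62⁻¹ mod 107 explicitly. Euclid's algorithm: 107 = 1·62 + 45, 62 = 1·45 + 17, 45 = 2·17 + 11, 17 = 1·11 + 6, 11 = 1·6 + 5, 6 = 1·5 + 1; back-substituting gives 1 = 19·62 − 11·107, so 62⁻¹ ≡ 19 (mod 107).
Since T is injective, we compute T⁻¹(28): solve 62x + 94 ≡ 28 (mod 107), i.e. 62x ≡ 41 (mod 107).
Multiplying by 62⁻¹ = 19 gives x ≡ 19·41 = 779 = 7·107 + 30 ≡ 30 (mod 107).
Check: T(30) = 62·30 + 94 = 1954 = 18·107 + 28 ≡ 28 (mod 107).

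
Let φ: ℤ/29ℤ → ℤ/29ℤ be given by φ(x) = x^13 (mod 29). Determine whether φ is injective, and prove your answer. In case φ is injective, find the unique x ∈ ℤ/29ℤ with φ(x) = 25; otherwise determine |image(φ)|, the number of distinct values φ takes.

7

Since 29 is prime, the nonzero elements of ℤ/29ℤ form a cyclic group of order 28.
As gcd(13, 28) = 1, raising to the 13th power is a bijection on this group: if a^13 ≡ b^13 then (ab^{−1})^13 = 1, and the only element of order dividing gcd(13, 28) = 1 is 1, so a = b.
With φ(0) = 0 this makes φ injective on all of ℤ/29ℤ, hence bijective (finite equal-size domain and codomain). In particular φ is injective.
Since φ is injective, we find the preimage of 25. The inverse of x ↦ x^13 on (ℤ/29ℤ)^× is x ↦ x^13, because 13·13 = 169 = 6·28 + 1 ≡ 1 (mod 28) and x^{28} = 1 for x ≠ 0 (Fermat). So φ⁻¹(25) = 25^13 mod 29.
Repeated squaring mod 29: 25^1 ≡ 25, 25^2 ≡ 25² = 625 ≡ 16, 25^4 ≡ 16² = 256 ≡ 24, 25^8 ≡ 24² = 576 ≡ 25. Since 13 = 8 + 4 + 1, 25^13 ≡ 25·24·25: 25·24 = 600 ≡ 20, then 20·25 = 500 ≡ 7. So 25^13 ≡ 7 (mod 29).
Hence φ⁻¹(25) = 7.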